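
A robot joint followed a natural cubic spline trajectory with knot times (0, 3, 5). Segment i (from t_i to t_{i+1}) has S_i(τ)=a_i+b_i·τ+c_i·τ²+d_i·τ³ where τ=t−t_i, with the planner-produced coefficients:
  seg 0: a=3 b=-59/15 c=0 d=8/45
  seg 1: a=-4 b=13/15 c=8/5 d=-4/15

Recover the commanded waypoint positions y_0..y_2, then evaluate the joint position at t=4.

y_0 = S_0(0) = a_0 = 3
y_1 = S_1(0) = a_1 = -4
y_2 = S_1(2) = 2
t_q=4 is in segment 1 (τ=1); S_1(τ)=-9/5

y_0=3 y_1=-4 y_2=2
S(4) = -9/5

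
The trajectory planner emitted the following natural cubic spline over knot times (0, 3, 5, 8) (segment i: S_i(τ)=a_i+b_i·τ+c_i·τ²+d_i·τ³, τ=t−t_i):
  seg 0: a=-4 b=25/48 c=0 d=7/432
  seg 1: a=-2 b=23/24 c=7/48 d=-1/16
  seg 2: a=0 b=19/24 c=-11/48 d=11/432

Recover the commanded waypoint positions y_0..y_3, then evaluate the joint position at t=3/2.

y_0 = S_0(0) = a_0 = -4
y_1 = S_1(0) = a_1 = -2
y_2 = S_2(0) = a_2 = 0
y_3 = S_2(3) = 1
t_q=3/2 is in segment 0 (τ=3/2); S_0(τ)=-405/128

y_0=-4 y_1=-2 y_2=0 y_3=1
S(3/2) = -405/128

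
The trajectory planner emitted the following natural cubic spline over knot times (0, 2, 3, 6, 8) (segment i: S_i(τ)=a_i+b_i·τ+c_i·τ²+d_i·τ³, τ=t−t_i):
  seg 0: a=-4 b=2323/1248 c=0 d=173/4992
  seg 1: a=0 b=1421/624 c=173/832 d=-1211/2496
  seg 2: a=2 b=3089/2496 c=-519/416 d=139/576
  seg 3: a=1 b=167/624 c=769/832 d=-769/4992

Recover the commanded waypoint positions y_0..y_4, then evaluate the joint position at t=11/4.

y_0=-4 y_1=0 y_2=2 y_3=1 y_4=4
S(11/4) = 86273/53248

y_0 = S_0(0) = a_0 = -4
y_1 = S_1(0) = a_1 = 0
y_2 = S_2(0) = a_2 = 2
y_3 = S_3(0) = a_3 = 1
y_4 = S_3(2) = 4
t_q=11/4 is in segment 1 (τ=3/4); S_1(τ)=86273/53248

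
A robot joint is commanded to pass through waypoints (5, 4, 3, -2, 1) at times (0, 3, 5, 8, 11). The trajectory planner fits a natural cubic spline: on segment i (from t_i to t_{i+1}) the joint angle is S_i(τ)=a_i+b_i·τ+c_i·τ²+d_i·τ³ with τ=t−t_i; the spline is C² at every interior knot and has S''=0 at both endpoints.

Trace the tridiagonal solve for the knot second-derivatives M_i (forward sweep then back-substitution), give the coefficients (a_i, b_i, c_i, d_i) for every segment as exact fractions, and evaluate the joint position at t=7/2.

  seg 0: a=5 b=-287/708 c=0 d=17/2124
  seg 1: a=4 b=-67/354 c=17/236 d=-161/1416
  seg 2: a=3 b=-224/177 c=-36/59 d=253/1593
  seg 3: a=-2 b=-113/177 c=145/177 d=-145/1593
S(7/2) = 14761/3776

Δ: Δ0=-1/3, Δ1=-1/2, Δ2=-5/3, Δ3=1
row 1: diag=10, rhs=-1; c'=1/5, d'=-1/10
row 2: denom=10−2·1/5=48/5; d'=(-7−2·-1/10)/(48/5)=-17/24
row 3: denom=12−3·5/16=177/16; d'=(16−3·-17/24)/(177/16)=290/177
back: M3=290/177
back: M2=-17/24−5/16·290/177=-72/59
back: M1=-1/10−1/5·-72/59=17/118
M: M0=0, M1=17/118, M2=-72/59, M3=290/177, M4=0
seg 0: a=5, c=M0/2=0, d=(M1−M0)/(6·3)=17/2124, b=Δ0−h0·(2M0+M1)/6=-287/708
seg 1: a=4, c=M1/2=17/236, d=(M2−M1)/(6·2)=-161/1416, b=Δ1−h1·(2M1+M2)/6=-67/354
seg 2: a=3, c=M2/2=-36/59, d=(M3−M2)/(6·3)=253/1593, b=Δ2−h2·(2M2+M3)/6=-224/177
seg 3: a=-2, c=M3/2=145/177, d=(M4−M3)/(6·3)=-145/1593, b=Δ3−h3·(2M3+M4)/6=-113/177
t_q=7/2 → seg 1, τ=1/2; S=4+-67/354·τ+17/236·τ²+-161/1416·τ³=14761/3776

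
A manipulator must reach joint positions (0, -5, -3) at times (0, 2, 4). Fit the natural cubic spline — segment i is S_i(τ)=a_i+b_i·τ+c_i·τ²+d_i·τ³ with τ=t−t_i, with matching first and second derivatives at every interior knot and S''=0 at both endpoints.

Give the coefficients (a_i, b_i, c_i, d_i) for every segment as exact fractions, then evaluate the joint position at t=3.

Δ: Δ0=-5/2, Δ1=1
row 1: diag=8, rhs=21; c'=1/4, d'=21/8
back: M1=21/8
M: M0=0, M1=21/8, M2=0
seg 0: a=0, c=M0/2=0, d=(M1−M0)/(6·2)=7/32, b=Δ0−h0·(2M0+M1)/6=-27/8
seg 1: a=-5, c=M1/2=21/16, d=(M2−M1)/(6·2)=-7/32, b=Δ1−h1·(2M1+M2)/6=-3/4
t_q=3 → seg 1, τ=1; S=-5+-3/4·τ+21/16·τ²+-7/32·τ³=-149/32

  seg 0: a=0 b=-27/8 c=0 d=7/32
  seg 1: a=-5 b=-3/4 c=21/16 d=-7/32
S(3) = -149/32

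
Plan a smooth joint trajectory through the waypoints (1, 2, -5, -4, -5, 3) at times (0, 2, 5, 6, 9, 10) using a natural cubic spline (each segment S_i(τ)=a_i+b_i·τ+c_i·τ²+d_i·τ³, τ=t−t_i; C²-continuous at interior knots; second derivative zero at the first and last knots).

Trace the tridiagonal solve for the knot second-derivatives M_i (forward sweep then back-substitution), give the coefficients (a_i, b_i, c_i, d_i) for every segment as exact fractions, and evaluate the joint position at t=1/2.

Δ: Δ0=1/2, Δ1=-7/3, Δ2=1, Δ3=-1/3, Δ4=8
row 1: diag=10, rhs=-17; c'=3/10, d'=-17/10
row 2: denom=8−3·3/10=71/10; d'=(20−3·-17/10)/(71/10)=251/71
row 3: denom=8−1·10/71=558/71; d'=(-8−1·251/71)/(558/71)=-91/62
row 4: denom=8−3·71/186=425/62; d'=(50−3·-91/62)/(425/62)=3373/425
back: M4=3373/425
back: M3=-91/62−71/186·3373/425=-5734/1275
back: M2=251/71−10/71·-5734/1275=1063/255
back: M1=-17/10−3/10·1063/255=-1254/425
M: M0=0, M1=-1254/425, M2=1063/255, M3=-5734/1275, M4=3373/425, M5=0
seg 0: a=1, c=M0/2=0, d=(M1−M0)/(6·2)=-209/850, b=Δ0−h0·(2M0+M1)/6=1261/850
seg 1: a=2, c=M1/2=-627/425, d=(M2−M1)/(6·3)=9077/22950, b=Δ1−h1·(2M1+M2)/6=-1247/850
seg 2: a=-5, c=M2/2=1063/510, d=(M3−M2)/(6·1)=-3683/2550, b=Δ2−h2·(2M2+M3)/6=9/25
seg 3: a=-4, c=M3/2=-2867/1275, d=(M4−M3)/(6·3)=15853/22950, b=Δ3−h3·(2M3+M4)/6=499/2550
seg 4: a=-5, c=M4/2=3373/850, d=(M5−M4)/(6·1)=-3373/2550, b=Δ4−h4·(2M4+M5)/6=6827/1275
t_q=1/2 → seg 0, τ=1/2; S=1+1261/850·τ+0·τ²+-209/850·τ³=2327/1360

  seg 0: a=1 b=1261/850 c=0 d=-209/850
  seg 1: a=2 b=-1247/850 c=-627/425 d=9077/22950
  seg 2: a=-5 b=9/25 c=1063/510 d=-3683/2550
  seg 3: a=-4 b=499/2550 c=-2867/1275 d=15853/22950
  seg 4: a=-5 b=6827/1275 c=3373/850 d=-3373/2550
S(1/2) = 2327/1360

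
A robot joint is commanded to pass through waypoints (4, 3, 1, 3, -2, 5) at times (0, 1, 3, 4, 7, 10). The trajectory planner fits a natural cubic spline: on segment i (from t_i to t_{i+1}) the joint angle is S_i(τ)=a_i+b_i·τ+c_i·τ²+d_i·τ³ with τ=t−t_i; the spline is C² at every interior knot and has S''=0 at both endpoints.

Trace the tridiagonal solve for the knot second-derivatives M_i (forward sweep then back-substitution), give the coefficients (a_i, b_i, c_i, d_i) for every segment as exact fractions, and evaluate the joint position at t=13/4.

Δ: Δ0=-1, Δ1=-1, Δ2=2, Δ3=-5/3, Δ4=7/3
row 1: diag=6, rhs=0; c'=1/3, d'=0
row 2: denom=6−2·1/3=16/3; d'=(18−2·0)/(16/3)=27/8
row 3: denom=8−1·3/16=125/16; d'=(-22−1·27/8)/(125/16)=-406/125
row 4: denom=12−3·48/125=1356/125; d'=(24−3·-406/125)/(1356/125)=703/226
back: M4=703/226
back: M3=-406/125−48/125·703/226=-502/113
back: M2=27/8−3/16·-502/113=951/226
back: M1=0−1/3·951/226=-317/226
M: M0=0, M1=-317/226, M2=951/226, M3=-502/113, M4=703/226, M5=0
seg 0: a=4, c=M0/2=0, d=(M1−M0)/(6·1)=-317/1356, b=Δ0−h0·(2M0+M1)/6=-1039/1356
seg 1: a=3, c=M1/2=-317/452, d=(M2−M1)/(6·2)=317/678, b=Δ1−h1·(2M1+M2)/6=-995/678
seg 2: a=1, c=M2/2=951/452, d=(M3−M2)/(6·1)=-1955/1356, b=Δ2−h2·(2M2+M3)/6=907/678
seg 3: a=3, c=M3/2=-251/113, d=(M4−M3)/(6·3)=569/1356, b=Δ3−h3·(2M3+M4)/6=1655/1356
seg 4: a=-2, c=M4/2=703/452, d=(M5−M4)/(6·3)=-703/4068, b=Δ4−h4·(2M4+M5)/6=-527/678
t_q=13/4 → seg 2, τ=1/4; S=1+907/678·τ+951/452·τ²+-1955/1356·τ³=41755/28928

  seg 0: a=4 b=-1039/1356 c=0 d=-317/1356
  seg 1: a=3 b=-995/678 c=-317/452 d=317/678
  seg 2: a=1 b=907/678 c=951/452 d=-1955/1356
  seg 3: a=3 b=1655/1356 c=-251/113 d=569/1356
  seg 4: a=-2 b=-527/678 c=703/452 d=-703/4068
S(13/4) = 41755/28928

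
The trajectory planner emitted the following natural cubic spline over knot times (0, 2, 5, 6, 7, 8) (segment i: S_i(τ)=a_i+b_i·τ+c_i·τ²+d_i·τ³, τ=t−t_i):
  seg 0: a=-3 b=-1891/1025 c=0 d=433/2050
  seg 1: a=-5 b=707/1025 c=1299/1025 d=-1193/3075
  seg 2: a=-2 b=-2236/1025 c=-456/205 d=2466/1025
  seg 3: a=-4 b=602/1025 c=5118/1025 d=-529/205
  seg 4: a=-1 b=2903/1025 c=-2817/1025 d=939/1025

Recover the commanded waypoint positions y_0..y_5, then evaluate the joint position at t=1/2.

y_0=-3 y_1=-5 y_2=-2 y_3=-4 y_4=-1 y_5=0
S(1/2) = -12779/3280

y_0 = S_0(0) = a_0 = -3
y_1 = S_1(0) = a_1 = -5
y_2 = S_2(0) = a_2 = -2
y_3 = S_3(0) = a_3 = -4
y_4 = S_4(0) = a_4 = -1
y_5 = S_4(1) = 0
t_q=1/2 is in segment 0 (τ=1/2); S_0(τ)=-12779/3280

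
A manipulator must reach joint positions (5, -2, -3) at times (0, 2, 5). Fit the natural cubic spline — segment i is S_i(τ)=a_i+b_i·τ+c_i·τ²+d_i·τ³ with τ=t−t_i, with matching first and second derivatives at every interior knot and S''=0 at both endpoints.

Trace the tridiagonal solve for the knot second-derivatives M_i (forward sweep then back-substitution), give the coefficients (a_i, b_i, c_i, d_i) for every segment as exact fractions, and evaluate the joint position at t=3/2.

  seg 0: a=5 b=-62/15 c=0 d=19/120
  seg 1: a=-2 b=-67/30 c=19/20 d=-19/180
S(3/2) = -213/320

Δ: Δ0=-7/2, Δ1=-1/3
row 1: diag=10, rhs=19; c'=3/10, d'=19/10
back: M1=19/10
M: M0=0, M1=19/10, M2=0
seg 0: a=5, c=M0/2=0, d=(M1−M0)/(6·2)=19/120, b=Δ0−h0·(2M0+M1)/6=-62/15
seg 1: a=-2, c=M1/2=19/20, d=(M2−M1)/(6·3)=-19/180, b=Δ1−h1·(2M1+M2)/6=-67/30
t_q=3/2 → seg 0, τ=3/2; S=5+-62/15·τ+0·τ²+19/120·τ³=-213/320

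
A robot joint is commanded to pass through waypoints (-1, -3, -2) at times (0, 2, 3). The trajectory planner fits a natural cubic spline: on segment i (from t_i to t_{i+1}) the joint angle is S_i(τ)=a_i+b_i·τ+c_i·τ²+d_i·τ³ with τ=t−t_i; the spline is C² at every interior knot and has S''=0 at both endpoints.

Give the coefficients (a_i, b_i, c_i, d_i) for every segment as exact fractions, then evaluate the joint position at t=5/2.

  seg 0: a=-1 b=-5/3 c=0 d=1/6
  seg 1: a=-3 b=1/3 c=1 d=-1/3
S(5/2) = -21/8

Δ: Δ0=-1, Δ1=1
row 1: diag=6, rhs=12; c'=1/6, d'=2
back: M1=2
M: M0=0, M1=2, M2=0
seg 0: a=-1, c=M0/2=0, d=(M1−M0)/(6·2)=1/6, b=Δ0−h0·(2M0+M1)/6=-5/3
seg 1: a=-3, c=M1/2=1, d=(M2−M1)/(6·1)=-1/3, b=Δ1−h1·(2M1+M2)/6=1/3
t_q=5/2 → seg 1, τ=1/2; S=-3+1/3·τ+1·τ²+-1/3·τ³=-21/8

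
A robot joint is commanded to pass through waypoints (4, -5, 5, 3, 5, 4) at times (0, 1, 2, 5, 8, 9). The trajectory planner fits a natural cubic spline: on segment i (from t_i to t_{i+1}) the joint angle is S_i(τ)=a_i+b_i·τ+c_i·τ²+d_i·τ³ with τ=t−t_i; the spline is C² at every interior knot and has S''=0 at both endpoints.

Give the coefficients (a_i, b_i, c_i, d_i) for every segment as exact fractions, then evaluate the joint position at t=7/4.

Δ: Δ0=-9, Δ1=10, Δ2=-2/3, Δ3=2/3, Δ4=-1
row 1: diag=4, rhs=114; c'=1/4, d'=57/2
row 2: denom=8−1·1/4=31/4; d'=(-64−1·57/2)/(31/4)=-370/31
row 3: denom=12−3·12/31=336/31; d'=(8−3·-370/31)/(336/31)=97/24
row 4: denom=8−3·31/112=803/112; d'=(-10−3·97/24)/(803/112)=-2478/803
back: M4=-2478/803
back: M3=97/24−31/112·-2478/803=11794/2409
back: M2=-370/31−12/31·11794/2409=-11106/803
back: M1=57/2−1/4·-11106/803=25662/803
M: M0=0, M1=25662/803, M2=-11106/803, M3=11794/2409, M4=-2478/803, M5=0
seg 0: a=4, c=M0/2=0, d=(M1−M0)/(6·1)=4277/803, b=Δ0−h0·(2M0+M1)/6=-11504/803
seg 1: a=-5, c=M1/2=12831/803, d=(M2−M1)/(6·1)=-6128/803, b=Δ1−h1·(2M1+M2)/6=1327/803
seg 2: a=5, c=M2/2=-5553/803, d=(M3−M2)/(6·3)=22556/21681, b=Δ2−h2·(2M2+M3)/6=8605/803
seg 3: a=3, c=M3/2=5897/2409, d=(M4−M3)/(6·3)=-874/1971, b=Δ3−h3·(2M3+M4)/6=-2157/803
seg 4: a=5, c=M4/2=-1239/803, d=(M5−M4)/(6·1)=413/803, b=Δ4−h4·(2M4+M5)/6=23/803
t_q=7/4 → seg 1, τ=3/4; S=-5+1327/803·τ+12831/803·τ²+-6128/803·τ³=25799/12848

  seg 0: a=4 b=-11504/803 c=0 d=4277/803
  seg 1: a=-5 b=1327/803 c=12831/803 d=-6128/803
  seg 2: a=5 b=8605/803 c=-5553/803 d=22556/21681
  seg 3: a=3 b=-2157/803 c=5897/2409 d=-874/1971
  seg 4: a=5 b=23/803 c=-1239/803 d=413/803
S(7/4) = 25799/12848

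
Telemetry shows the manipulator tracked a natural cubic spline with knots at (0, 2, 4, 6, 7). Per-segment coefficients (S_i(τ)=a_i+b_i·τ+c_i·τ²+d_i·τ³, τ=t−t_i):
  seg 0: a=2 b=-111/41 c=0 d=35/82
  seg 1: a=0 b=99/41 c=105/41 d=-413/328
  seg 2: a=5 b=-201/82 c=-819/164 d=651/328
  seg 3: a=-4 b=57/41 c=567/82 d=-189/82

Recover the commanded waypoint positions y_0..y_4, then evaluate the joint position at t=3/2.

y_0 = S_0(0) = a_0 = 2
y_1 = S_1(0) = a_1 = 0
y_2 = S_2(0) = a_2 = 5
y_3 = S_3(0) = a_3 = -4
y_4 = S_3(1) = 2
t_q=3/2 is in segment 0 (τ=3/2); S_0(τ)=-407/656

y_0=2 y_1=0 y_2=5 y_3=-4 y_4=2
S(3/2) = -407/656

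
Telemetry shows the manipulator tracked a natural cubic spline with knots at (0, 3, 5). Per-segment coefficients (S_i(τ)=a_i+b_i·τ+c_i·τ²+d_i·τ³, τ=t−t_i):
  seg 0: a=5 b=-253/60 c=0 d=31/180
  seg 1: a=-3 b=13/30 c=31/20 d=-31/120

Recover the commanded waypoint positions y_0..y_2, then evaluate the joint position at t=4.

y_0 = S_0(0) = a_0 = 5
y_1 = S_1(0) = a_1 = -3
y_2 = S_1(2) = 2
t_q=4 is in segment 1 (τ=1); S_1(τ)=-51/40

y_0=5 y_1=-3 y_2=2
S(4) = -51/40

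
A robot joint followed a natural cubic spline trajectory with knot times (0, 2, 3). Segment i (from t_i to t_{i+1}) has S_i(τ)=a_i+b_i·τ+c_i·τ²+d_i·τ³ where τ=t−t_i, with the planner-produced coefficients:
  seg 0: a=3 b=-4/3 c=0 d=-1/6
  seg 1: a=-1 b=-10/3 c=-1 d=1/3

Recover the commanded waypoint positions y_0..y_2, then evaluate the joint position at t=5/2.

y_0=3 y_1=-1 y_2=-5
S(5/2) = -23/8

y_0 = S_0(0) = a_0 = 3
y_1 = S_1(0) = a_1 = -1
y_2 = S_1(1) = -5
t_q=5/2 is in segment 1 (τ=1/2); S_1(τ)=-23/8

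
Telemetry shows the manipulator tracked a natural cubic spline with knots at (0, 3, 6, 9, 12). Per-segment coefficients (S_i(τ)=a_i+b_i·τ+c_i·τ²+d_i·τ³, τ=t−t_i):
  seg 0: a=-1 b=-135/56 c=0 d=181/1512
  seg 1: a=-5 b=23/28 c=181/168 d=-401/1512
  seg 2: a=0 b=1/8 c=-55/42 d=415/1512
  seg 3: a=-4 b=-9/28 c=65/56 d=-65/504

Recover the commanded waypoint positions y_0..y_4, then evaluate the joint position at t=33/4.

y_0 = S_0(0) = a_0 = -1
y_1 = S_1(0) = a_1 = -5
y_2 = S_2(0) = a_2 = 0
y_3 = S_3(0) = a_3 = -4
y_4 = S_3(3) = 2
t_q=33/4 is in segment 2 (τ=9/4); S_2(τ)=-11547/3584

y_0=-1 y_1=-5 y_2=0 y_3=-4 y_4=2
S(33/4) = -11547/3584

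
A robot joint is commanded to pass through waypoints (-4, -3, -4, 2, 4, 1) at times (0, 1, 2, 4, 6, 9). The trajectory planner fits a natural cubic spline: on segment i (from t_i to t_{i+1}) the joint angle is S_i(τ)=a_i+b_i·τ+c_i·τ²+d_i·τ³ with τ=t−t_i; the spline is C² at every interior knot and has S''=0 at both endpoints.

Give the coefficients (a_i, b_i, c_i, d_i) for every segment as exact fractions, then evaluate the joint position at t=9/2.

  seg 0: a=-4 b=689/397 c=0 d=-292/397
  seg 1: a=-3 b=-187/397 c=-876/397 d=666/397
  seg 2: a=-4 b=59/397 c=1122/397 d=-278/397
  seg 3: a=2 b=1211/397 c=-546/397 d=139/794
  seg 4: a=4 b=-139/397 c=-129/397 d=43/1191
S(9/2) = 20347/6352

Δ: Δ0=1, Δ1=-1, Δ2=3, Δ3=1, Δ4=-1
row 1: diag=4, rhs=-12; c'=1/4, d'=-3
row 2: denom=6−1·1/4=23/4; d'=(24−1·-3)/(23/4)=108/23
row 3: denom=8−2·8/23=168/23; d'=(-12−2·108/23)/(168/23)=-41/14
row 4: denom=10−2·23/84=397/42; d'=(-12−2·-41/14)/(397/42)=-258/397
back: M4=-258/397
back: M3=-41/14−23/84·-258/397=-1092/397
back: M2=108/23−8/23·-1092/397=2244/397
back: M1=-3−1/4·2244/397=-1752/397
M: M0=0, M1=-1752/397, M2=2244/397, M3=-1092/397, M4=-258/397, M5=0
seg 0: a=-4, c=M0/2=0, d=(M1−M0)/(6·1)=-292/397, b=Δ0−h0·(2M0+M1)/6=689/397
seg 1: a=-3, c=M1/2=-876/397, d=(M2−M1)/(6·1)=666/397, b=Δ1−h1·(2M1+M2)/6=-187/397
seg 2: a=-4, c=M2/2=1122/397, d=(M3−M2)/(6·2)=-278/397, b=Δ2−h2·(2M2+M3)/6=59/397
seg 3: a=2, c=M3/2=-546/397, d=(M4−M3)/(6·2)=139/794, b=Δ3−h3·(2M3+M4)/6=1211/397
seg 4: a=4, c=M4/2=-129/397, d=(M5−M4)/(6·3)=43/1191, b=Δ4−h4·(2M4+M5)/6=-139/397
t_q=9/2 → seg 3, τ=1/2; S=2+1211/397·τ+-546/397·τ²+139/794·τ³=20347/6352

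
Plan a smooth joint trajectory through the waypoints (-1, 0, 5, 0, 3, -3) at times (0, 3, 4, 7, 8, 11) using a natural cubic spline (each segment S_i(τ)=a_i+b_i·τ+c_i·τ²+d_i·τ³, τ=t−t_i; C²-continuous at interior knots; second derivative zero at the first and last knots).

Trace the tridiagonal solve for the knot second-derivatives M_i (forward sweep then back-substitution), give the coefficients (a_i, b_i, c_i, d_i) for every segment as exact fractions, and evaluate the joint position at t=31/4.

Δ: Δ0=1/3, Δ1=5, Δ2=-5/3, Δ3=3, Δ4=-2
row 1: diag=8, rhs=28; c'=1/8, d'=7/2
row 2: denom=8−1·1/8=63/8; d'=(-40−1·7/2)/(63/8)=-116/21
row 3: denom=8−3·8/21=48/7; d'=(28−3·-116/21)/(48/7)=13/2
row 4: denom=8−1·7/48=377/48; d'=(-30−1·13/2)/(377/48)=-1752/377
back: M4=-1752/377
back: M3=13/2−7/48·-1752/377=2706/377
back: M2=-116/21−8/21·2706/377=-9340/1131
back: M1=7/2−1/8·-9340/1131=5126/1131
M: M0=0, M1=5126/1131, M2=-9340/1131, M3=2706/377, M4=-1752/377, M5=0
seg 0: a=-1, c=M0/2=0, d=(M1−M0)/(6·3)=2563/10179, b=Δ0−h0·(2M0+M1)/6=-2186/1131
seg 1: a=0, c=M1/2=2563/1131, d=(M2−M1)/(6·1)=-2411/1131, b=Δ1−h1·(2M1+M2)/6=5503/1131
seg 2: a=5, c=M2/2=-4670/1131, d=(M3−M2)/(6·3)=301/351, b=Δ2−h2·(2M2+M3)/6=1132/377
seg 3: a=0, c=M3/2=1353/377, d=(M4−M3)/(6·1)=-743/377, b=Δ3−h3·(2M3+M4)/6=521/377
seg 4: a=3, c=M4/2=-876/377, d=(M5−M4)/(6·3)=292/1131, b=Δ4−h4·(2M4+M5)/6=998/377
t_q=31/4 → seg 3, τ=3/4; S=0+521/377·τ+1353/377·τ²+-743/377·τ³=53655/24128

  seg 0: a=-1 b=-2186/1131 c=0 d=2563/10179
  seg 1: a=0 b=5503/1131 c=2563/1131 d=-2411/1131
  seg 2: a=5 b=1132/377 c=-4670/1131 d=301/351
  seg 3: a=0 b=521/377 c=1353/377 d=-743/377
  seg 4: a=3 b=998/377 c=-876/377 d=292/1131
S(31/4) = 53655/24128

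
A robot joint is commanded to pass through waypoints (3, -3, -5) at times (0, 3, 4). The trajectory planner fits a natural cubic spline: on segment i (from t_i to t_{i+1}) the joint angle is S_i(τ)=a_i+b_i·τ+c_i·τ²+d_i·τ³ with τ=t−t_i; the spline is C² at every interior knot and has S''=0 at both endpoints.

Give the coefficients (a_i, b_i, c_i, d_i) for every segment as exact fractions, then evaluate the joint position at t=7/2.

Δ: Δ0=-2, Δ1=-2
row 1: diag=8, rhs=0; c'=1/8, d'=0
back: M1=0
M: M0=0, M1=0, M2=0
seg 0: a=3, c=M0/2=0, d=(M1−M0)/(6·3)=0, b=Δ0−h0·(2M0+M1)/6=-2
seg 1: a=-3, c=M1/2=0, d=(M2−M1)/(6·1)=0, b=Δ1−h1·(2M1+M2)/6=-2
t_q=7/2 → seg 1, τ=1/2; S=-3+-2·τ+0·τ²+0·τ³=-4

  seg 0: a=3 b=-2 c=0 d=0
  seg 1: a=-3 b=-2 c=0 d=0
S(7/2) = -4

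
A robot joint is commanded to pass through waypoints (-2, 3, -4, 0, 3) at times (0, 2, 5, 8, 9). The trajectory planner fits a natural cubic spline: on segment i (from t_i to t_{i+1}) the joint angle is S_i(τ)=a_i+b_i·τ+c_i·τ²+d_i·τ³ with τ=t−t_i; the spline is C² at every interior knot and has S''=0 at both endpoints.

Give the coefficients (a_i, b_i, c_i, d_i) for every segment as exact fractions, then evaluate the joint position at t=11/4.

Δ: Δ0=5/2, Δ1=-7/3, Δ2=4/3, Δ3=3
row 1: diag=10, rhs=-29; c'=3/10, d'=-29/10
row 2: denom=12−3·3/10=111/10; d'=(22−3·-29/10)/(111/10)=307/111
row 3: denom=8−3·10/37=266/37; d'=(10−3·307/111)/(266/37)=9/38
back: M3=9/38
back: M2=307/111−10/37·9/38=154/57
back: M1=-29/10−3/10·154/57=-141/38
M: M0=0, M1=-141/38, M2=154/57, M3=9/38, M4=0
seg 0: a=-2, c=M0/2=0, d=(M1−M0)/(6·2)=-47/152, b=Δ0−h0·(2M0+M1)/6=71/19
seg 1: a=3, c=M1/2=-141/76, d=(M2−M1)/(6·3)=731/2052, b=Δ1−h1·(2M1+M2)/6=1/38
seg 2: a=-4, c=M2/2=77/57, d=(M3−M2)/(6·3)=-281/2052, b=Δ2−h2·(2M2+M3)/6=-113/76
seg 3: a=0, c=M3/2=9/76, d=(M4−M3)/(6·1)=-3/76, b=Δ3−h3·(2M3+M4)/6=111/38
t_q=11/4 → seg 1, τ=3/4; S=3+1/38·τ+-141/76·τ²+731/2052·τ³=10343/4864

  seg 0: a=-2 b=71/19 c=0 d=-47/152
  seg 1: a=3 b=1/38 c=-141/76 d=731/2052
  seg 2: a=-4 b=-113/76 c=77/57 d=-281/2052
  seg 3: a=0 b=111/38 c=9/76 d=-3/76
S(11/4) = 10343/4864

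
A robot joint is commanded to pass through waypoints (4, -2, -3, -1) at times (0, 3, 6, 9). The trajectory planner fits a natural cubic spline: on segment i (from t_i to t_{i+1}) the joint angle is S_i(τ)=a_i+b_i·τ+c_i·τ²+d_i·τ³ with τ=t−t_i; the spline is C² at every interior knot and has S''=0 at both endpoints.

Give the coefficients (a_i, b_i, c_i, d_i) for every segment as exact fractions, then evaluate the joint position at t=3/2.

  seg 0: a=4 b=-107/45 c=0 d=17/405
  seg 1: a=-2 b=-56/45 c=17/45 d=-2/81
  seg 2: a=-3 b=16/45 c=7/45 d=-7/405
S(3/2) = 23/40

Δ: Δ0=-2, Δ1=-1/3, Δ2=2/3
row 1: diag=12, rhs=10; c'=1/4, d'=5/6
row 2: denom=12−3·1/4=45/4; d'=(6−3·5/6)/(45/4)=14/45
back: M2=14/45
back: M1=5/6−1/4·14/45=34/45
M: M0=0, M1=34/45, M2=14/45, M3=0
seg 0: a=4, c=M0/2=0, d=(M1−M0)/(6·3)=17/405, b=Δ0−h0·(2M0+M1)/6=-107/45
seg 1: a=-2, c=M1/2=17/45, d=(M2−M1)/(6·3)=-2/81, b=Δ1−h1·(2M1+M2)/6=-56/45
seg 2: a=-3, c=M2/2=7/45, d=(M3−M2)/(6·3)=-7/405, b=Δ2−h2·(2M2+M3)/6=16/45
t_q=3/2 → seg 0, τ=3/2; S=4+-107/45·τ+0·τ²+17/405·τ³=23/40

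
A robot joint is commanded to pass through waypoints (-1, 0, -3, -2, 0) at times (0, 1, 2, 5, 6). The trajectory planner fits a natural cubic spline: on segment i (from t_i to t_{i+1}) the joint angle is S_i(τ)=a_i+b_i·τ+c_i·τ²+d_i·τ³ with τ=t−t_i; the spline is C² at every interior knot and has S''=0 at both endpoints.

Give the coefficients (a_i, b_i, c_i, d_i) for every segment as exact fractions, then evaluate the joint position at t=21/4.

  seg 0: a=-1 b=1361/636 c=0 d=-725/636
  seg 1: a=0 b=-407/318 c=-725/212 d=1081/636
  seg 2: a=-3 b=-1921/636 c=89/53 d=-119/636
  seg 3: a=-2 b=637/318 c=-1/212 d=1/636
S(21/4) = -20345/13568

Δ: Δ0=1, Δ1=-3, Δ2=1/3, Δ3=2
row 1: diag=4, rhs=-24; c'=1/4, d'=-6
row 2: denom=8−1·1/4=31/4; d'=(20−1·-6)/(31/4)=104/31
row 3: denom=8−3·12/31=212/31; d'=(10−3·104/31)/(212/31)=-1/106
back: M3=-1/106
back: M2=104/31−12/31·-1/106=178/53
back: M1=-6−1/4·178/53=-725/106
M: M0=0, M1=-725/106, M2=178/53, M3=-1/106, M4=0
seg 0: a=-1, c=M0/2=0, d=(M1−M0)/(6·1)=-725/636, b=Δ0−h0·(2M0+M1)/6=1361/636
seg 1: a=0, c=M1/2=-725/212, d=(M2−M1)/(6·1)=1081/636, b=Δ1−h1·(2M1+M2)/6=-407/318
seg 2: a=-3, c=M2/2=89/53, d=(M3−M2)/(6·3)=-119/636, b=Δ2−h2·(2M2+M3)/6=-1921/636
seg 3: a=-2, c=M3/2=-1/212, d=(M4−M3)/(6·1)=1/636, b=Δ3−h3·(2M3+M4)/6=637/318
t_q=21/4 → seg 3, τ=1/4; S=-2+637/318·τ+-1/212·τ²+1/636·τ³=-20345/13568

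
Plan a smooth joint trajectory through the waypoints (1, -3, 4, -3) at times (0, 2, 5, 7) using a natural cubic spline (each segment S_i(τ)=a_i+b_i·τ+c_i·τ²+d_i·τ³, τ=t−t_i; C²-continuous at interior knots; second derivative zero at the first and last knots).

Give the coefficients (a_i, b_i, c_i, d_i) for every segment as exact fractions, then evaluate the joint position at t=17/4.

Δ: Δ0=-2, Δ1=7/3, Δ2=-7/2
row 1: diag=10, rhs=26; c'=3/10, d'=13/5
row 2: denom=10−3·3/10=91/10; d'=(-35−3·13/5)/(91/10)=-428/91
back: M2=-428/91
back: M1=13/5−3/10·-428/91=365/91
M: M0=0, M1=365/91, M2=-428/91, M3=0
seg 0: a=1, c=M0/2=0, d=(M1−M0)/(6·2)=365/1092, b=Δ0−h0·(2M0+M1)/6=-911/273
seg 1: a=-3, c=M1/2=365/182, d=(M2−M1)/(6·3)=-61/126, b=Δ1−h1·(2M1+M2)/6=184/273
seg 2: a=4, c=M2/2=-214/91, d=(M3−M2)/(6·2)=107/273, b=Δ2−h2·(2M2+M3)/6=-199/546
t_q=17/4 → seg 1, τ=9/4; S=-3+184/273·τ+365/182·τ²+-61/126·τ³=36747/11648

  seg 0: a=1 b=-911/273 c=0 d=365/1092
  seg 1: a=-3 b=184/273 c=365/182 d=-61/126
  seg 2: a=4 b=-199/546 c=-214/91 d=107/273
S(17/4) = 36747/11648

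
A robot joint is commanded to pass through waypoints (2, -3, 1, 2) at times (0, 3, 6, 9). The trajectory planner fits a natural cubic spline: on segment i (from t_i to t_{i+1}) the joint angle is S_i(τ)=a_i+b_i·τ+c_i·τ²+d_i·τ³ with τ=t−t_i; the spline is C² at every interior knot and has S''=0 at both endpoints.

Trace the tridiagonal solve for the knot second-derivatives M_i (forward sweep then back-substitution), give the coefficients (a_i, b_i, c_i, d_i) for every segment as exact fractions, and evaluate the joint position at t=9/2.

Δ: Δ0=-5/3, Δ1=4/3, Δ2=1/3
row 1: diag=12, rhs=18; c'=1/4, d'=3/2
row 2: denom=12−3·1/4=45/4; d'=(-6−3·3/2)/(45/4)=-14/15
back: M2=-14/15
back: M1=3/2−1/4·-14/15=26/15
M: M0=0, M1=26/15, M2=-14/15, M3=0
seg 0: a=2, c=M0/2=0, d=(M1−M0)/(6·3)=13/135, b=Δ0−h0·(2M0+M1)/6=-38/15
seg 1: a=-3, c=M1/2=13/15, d=(M2−M1)/(6·3)=-4/27, b=Δ1−h1·(2M1+M2)/6=1/15
seg 2: a=1, c=M2/2=-7/15, d=(M3−M2)/(6·3)=7/135, b=Δ2−h2·(2M2+M3)/6=19/15
t_q=9/2 → seg 1, τ=3/2; S=-3+1/15·τ+13/15·τ²+-4/27·τ³=-29/20

  seg 0: a=2 b=-38/15 c=0 d=13/135
  seg 1: a=-3 b=1/15 c=13/15 d=-4/27
  seg 2: a=1 b=19/15 c=-7/15 d=7/135
S(9/2) = -29/20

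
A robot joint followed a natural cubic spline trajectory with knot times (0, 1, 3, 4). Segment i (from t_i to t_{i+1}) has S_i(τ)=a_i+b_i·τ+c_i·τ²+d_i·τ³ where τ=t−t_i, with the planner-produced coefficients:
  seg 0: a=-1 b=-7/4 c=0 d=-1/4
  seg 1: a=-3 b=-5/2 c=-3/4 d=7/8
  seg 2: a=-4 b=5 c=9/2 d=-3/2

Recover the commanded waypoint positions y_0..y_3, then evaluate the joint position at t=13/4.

y_0 = S_0(0) = a_0 = -1
y_1 = S_1(0) = a_1 = -3
y_2 = S_2(0) = a_2 = -4
y_3 = S_2(1) = 4
t_q=13/4 is in segment 2 (τ=1/4); S_2(τ)=-319/128

y_0=-1 y_1=-3 y_2=-4 y_3=4
S(13/4) = -319/128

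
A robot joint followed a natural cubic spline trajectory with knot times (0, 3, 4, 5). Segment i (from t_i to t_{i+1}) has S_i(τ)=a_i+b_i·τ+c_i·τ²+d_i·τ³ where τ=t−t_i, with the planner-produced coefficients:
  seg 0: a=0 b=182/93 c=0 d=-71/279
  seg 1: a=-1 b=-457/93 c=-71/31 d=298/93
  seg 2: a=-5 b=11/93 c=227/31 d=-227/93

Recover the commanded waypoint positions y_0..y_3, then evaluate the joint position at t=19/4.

y_0 = S_0(0) = a_0 = 0
y_1 = S_1(0) = a_1 = -1
y_2 = S_2(0) = a_2 = -5
y_3 = S_2(1) = 0
t_q=19/4 is in segment 2 (τ=3/4); S_2(τ)=-3615/1984

y_0=0 y_1=-1 y_2=-5 y_3=0
S(19/4) = -3615/1984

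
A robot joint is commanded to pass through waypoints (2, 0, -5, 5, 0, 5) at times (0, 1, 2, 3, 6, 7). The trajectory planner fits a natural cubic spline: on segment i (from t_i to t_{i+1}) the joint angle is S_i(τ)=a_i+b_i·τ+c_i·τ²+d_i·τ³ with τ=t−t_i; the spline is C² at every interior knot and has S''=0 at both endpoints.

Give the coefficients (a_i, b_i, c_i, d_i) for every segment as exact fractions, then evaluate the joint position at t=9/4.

  seg 0: a=2 b=-35/2379 c=0 d=-4723/2379
  seg 1: a=0 b=-14204/2379 c=-4723/793 d=16478/2379
  seg 2: a=-5 b=6892/2379 c=11755/793 d=-18367/2379
  seg 3: a=5 b=1717/183 c=-6612/793 d=11074/7137
  seg 4: a=0 b=2971/2379 c=4462/793 d=-4462/2379
S(9/4) = -176105/50752

Δ: Δ0=-2, Δ1=-5, Δ2=10, Δ3=-5/3, Δ4=5
row 1: diag=4, rhs=-18; c'=1/4, d'=-9/2
row 2: denom=4−1·1/4=15/4; d'=(90−1·-9/2)/(15/4)=126/5
row 3: denom=8−1·4/15=116/15; d'=(-70−1·126/5)/(116/15)=-357/29
row 4: denom=8−3·45/116=793/116; d'=(40−3·-357/29)/(793/116)=8924/793
back: M4=8924/793
back: M3=-357/29−45/116·8924/793=-13224/793
back: M2=126/5−4/15·-13224/793=23510/793
back: M1=-9/2−1/4·23510/793=-9446/793
M: M0=0, M1=-9446/793, M2=23510/793, M3=-13224/793, M4=8924/793, M5=0
seg 0: a=2, c=M0/2=0, d=(M1−M0)/(6·1)=-4723/2379, b=Δ0−h0·(2M0+M1)/6=-35/2379
seg 1: a=0, c=M1/2=-4723/793, d=(M2−M1)/(6·1)=16478/2379, b=Δ1−h1·(2M1+M2)/6=-14204/2379
seg 2: a=-5, c=M2/2=11755/793, d=(M3−M2)/(6·1)=-18367/2379, b=Δ2−h2·(2M2+M3)/6=6892/2379
seg 3: a=5, c=M3/2=-6612/793, d=(M4−M3)/(6·3)=11074/7137, b=Δ3−h3·(2M3+M4)/6=1717/183
seg 4: a=0, c=M4/2=4462/793, d=(M5−M4)/(6·1)=-4462/2379, b=Δ4−h4·(2M4+M5)/6=2971/2379
t_q=9/4 → seg 2, τ=1/4; S=-5+6892/2379·τ+11755/793·τ²+-18367/2379·τ³=-176105/50752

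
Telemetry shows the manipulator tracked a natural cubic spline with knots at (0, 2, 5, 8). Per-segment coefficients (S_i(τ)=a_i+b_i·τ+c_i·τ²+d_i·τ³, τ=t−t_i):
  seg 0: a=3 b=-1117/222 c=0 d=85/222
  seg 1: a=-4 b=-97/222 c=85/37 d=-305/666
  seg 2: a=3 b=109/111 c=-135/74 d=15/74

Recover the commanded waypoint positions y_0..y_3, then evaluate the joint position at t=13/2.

y_0 = S_0(0) = a_0 = 3
y_1 = S_1(0) = a_1 = -4
y_2 = S_2(0) = a_2 = 3
y_3 = S_2(3) = -5
t_q=13/2 is in segment 2 (τ=3/2); S_2(τ)=623/592

y_0=3 y_1=-4 y_2=3 y_3=-5
S(13/2) = 623/592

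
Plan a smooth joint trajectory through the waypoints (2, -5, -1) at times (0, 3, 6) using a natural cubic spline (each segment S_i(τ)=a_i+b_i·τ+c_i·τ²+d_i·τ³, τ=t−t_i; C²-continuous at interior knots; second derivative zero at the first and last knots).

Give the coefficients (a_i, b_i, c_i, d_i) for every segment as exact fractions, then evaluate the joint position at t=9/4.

Δ: Δ0=-7/3, Δ1=4/3
row 1: diag=12, rhs=22; c'=1/4, d'=11/6
back: M1=11/6
M: M0=0, M1=11/6, M2=0
seg 0: a=2, c=M0/2=0, d=(M1−M0)/(6·3)=11/108, b=Δ0−h0·(2M0+M1)/6=-13/4
seg 1: a=-5, c=M1/2=11/12, d=(M2−M1)/(6·3)=-11/108, b=Δ1−h1·(2M1+M2)/6=-1/2
t_q=9/4 → seg 0, τ=9/4; S=2+-13/4·τ+0·τ²+11/108·τ³=-1063/256

  seg 0: a=2 b=-13/4 c=0 d=11/108
  seg 1: a=-5 b=-1/2 c=11/12 d=-11/108
S(9/4) = -1063/256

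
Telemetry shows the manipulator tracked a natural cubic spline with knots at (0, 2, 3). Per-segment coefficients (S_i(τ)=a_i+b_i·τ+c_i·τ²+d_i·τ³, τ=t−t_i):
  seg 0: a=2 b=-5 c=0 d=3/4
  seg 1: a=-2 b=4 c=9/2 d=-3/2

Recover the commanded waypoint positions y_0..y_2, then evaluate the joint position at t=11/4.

y_0 = S_0(0) = a_0 = 2
y_1 = S_1(0) = a_1 = -2
y_2 = S_1(1) = 5
t_q=11/4 is in segment 1 (τ=3/4); S_1(τ)=371/128

y_0=2 y_1=-2 y_2=5
S(11/4) = 371/128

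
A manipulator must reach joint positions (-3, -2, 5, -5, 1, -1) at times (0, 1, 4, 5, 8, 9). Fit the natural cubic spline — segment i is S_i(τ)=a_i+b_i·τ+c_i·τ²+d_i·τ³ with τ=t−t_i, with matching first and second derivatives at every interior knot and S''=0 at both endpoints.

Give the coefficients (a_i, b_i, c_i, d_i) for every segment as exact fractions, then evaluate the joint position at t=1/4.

  seg 0: a=-3 b=26/2961 c=0 d=2935/2961
  seg 1: a=-2 b=8831/2961 c=2935/987 d=-28337/26649
  seg 2: a=5 b=-23350/2961 c=-19532/2961 d=632/141
  seg 3: a=-5 b=-22598/2961 c=20284/2961 d=-32332/26649
  seg 4: a=1 b=2110/2961 c=-4016/987 d=4016/2961
S(1/4) = -188387/63168

Δ: Δ0=1, Δ1=7/3, Δ2=-10, Δ3=2, Δ4=-2
row 1: diag=8, rhs=8; c'=3/8, d'=1
row 2: denom=8−3·3/8=55/8; d'=(-74−3·1)/(55/8)=-56/5
row 3: denom=8−1·8/55=432/55; d'=(72−1·-56/5)/(432/55)=286/27
row 4: denom=8−3·55/144=329/48; d'=(-24−3·286/27)/(329/48)=-8032/987
back: M4=-8032/987
back: M3=286/27−55/144·-8032/987=40568/2961
back: M2=-56/5−8/55·40568/2961=-39064/2961
back: M1=1−3/8·-39064/2961=5870/987
M: M0=0, M1=5870/987, M2=-39064/2961, M3=40568/2961, M4=-8032/987, M5=0
seg 0: a=-3, c=M0/2=0, d=(M1−M0)/(6·1)=2935/2961, b=Δ0−h0·(2M0+M1)/6=26/2961
seg 1: a=-2, c=M1/2=2935/987, d=(M2−M1)/(6·3)=-28337/26649, b=Δ1−h1·(2M1+M2)/6=8831/2961
seg 2: a=5, c=M2/2=-19532/2961, d=(M3−M2)/(6·1)=632/141, b=Δ2−h2·(2M2+M3)/6=-23350/2961
seg 3: a=-5, c=M3/2=20284/2961, d=(M4−M3)/(6·3)=-32332/26649, b=Δ3−h3·(2M3+M4)/6=-22598/2961
seg 4: a=1, c=M4/2=-4016/987, d=(M5−M4)/(6·1)=4016/2961, b=Δ4−h4·(2M4+M5)/6=2110/2961
t_q=1/4 → seg 0, τ=1/4; S=-3+26/2961·τ+0·τ²+2935/2961·τ³=-188387/63168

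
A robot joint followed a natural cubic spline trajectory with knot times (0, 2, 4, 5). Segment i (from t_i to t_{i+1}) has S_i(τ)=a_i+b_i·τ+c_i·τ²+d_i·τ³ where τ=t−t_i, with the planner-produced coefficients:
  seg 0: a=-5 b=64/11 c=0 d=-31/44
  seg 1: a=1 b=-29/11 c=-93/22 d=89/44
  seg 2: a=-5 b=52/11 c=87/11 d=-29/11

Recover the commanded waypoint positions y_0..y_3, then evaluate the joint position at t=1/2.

y_0 = S_0(0) = a_0 = -5
y_1 = S_1(0) = a_1 = 1
y_2 = S_2(0) = a_2 = -5
y_3 = S_2(1) = 5
t_q=1/2 is in segment 0 (τ=1/2); S_0(τ)=-767/352

y_0=-5 y_1=1 y_2=-5 y_3=5
S(1/2) = -767/352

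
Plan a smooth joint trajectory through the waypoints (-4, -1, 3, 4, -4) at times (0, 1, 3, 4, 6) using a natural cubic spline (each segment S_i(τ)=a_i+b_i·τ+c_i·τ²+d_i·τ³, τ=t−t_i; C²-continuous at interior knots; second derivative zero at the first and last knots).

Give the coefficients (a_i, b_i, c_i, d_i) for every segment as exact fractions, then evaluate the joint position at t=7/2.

Δ: Δ0=3, Δ1=2, Δ2=1, Δ3=-4
row 1: diag=6, rhs=-6; c'=1/3, d'=-1
row 2: denom=6−2·1/3=16/3; d'=(-6−2·-1)/(16/3)=-3/4
row 3: denom=6−1·3/16=93/16; d'=(-30−1·-3/4)/(93/16)=-156/31
back: M3=-156/31
back: M2=-3/4−3/16·-156/31=6/31
back: M1=-1−1/3·6/31=-33/31
M: M0=0, M1=-33/31, M2=6/31, M3=-156/31, M4=0
seg 0: a=-4, c=M0/2=0, d=(M1−M0)/(6·1)=-11/62, b=Δ0−h0·(2M0+M1)/6=197/62
seg 1: a=-1, c=M1/2=-33/62, d=(M2−M1)/(6·2)=13/124, b=Δ1−h1·(2M1+M2)/6=82/31
seg 2: a=3, c=M2/2=3/31, d=(M3−M2)/(6·1)=-27/31, b=Δ2−h2·(2M2+M3)/6=55/31
seg 3: a=4, c=M3/2=-78/31, d=(M4−M3)/(6·2)=13/31, b=Δ3−h3·(2M3+M4)/6=-20/31
t_q=7/2 → seg 2, τ=1/2; S=3+55/31·τ+3/31·τ²+-27/31·τ³=943/248

  seg 0: a=-4 b=197/62 c=0 d=-11/62
  seg 1: a=-1 b=82/31 c=-33/62 d=13/124
  seg 2: a=3 b=55/31 c=3/31 d=-27/31
  seg 3: a=4 b=-20/31 c=-78/31 d=13/31
S(7/2) = 943/248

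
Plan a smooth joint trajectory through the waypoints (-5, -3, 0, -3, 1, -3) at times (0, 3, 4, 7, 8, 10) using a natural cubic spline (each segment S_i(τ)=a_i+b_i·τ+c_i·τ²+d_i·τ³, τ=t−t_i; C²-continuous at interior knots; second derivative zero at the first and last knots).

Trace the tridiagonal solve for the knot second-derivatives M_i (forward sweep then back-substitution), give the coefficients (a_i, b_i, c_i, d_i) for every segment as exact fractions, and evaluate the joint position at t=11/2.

  seg 0: a=-5 b=-1456/2529 c=0 d=3142/22761
  seg 1: a=-3 b=7970/2529 c=3142/2529 d=-1175/843
  seg 2: a=0 b=3679/2529 c=-7433/2529 d=16091/22761
  seg 3: a=-3 b=7354/2529 c=962/281 d=-5896/2529
  seg 4: a=1 b=6982/2529 c=-3010/843 d=1505/2529
S(11/2) = -4597/2248

Δ: Δ0=2/3, Δ1=3, Δ2=-1, Δ3=4, Δ4=-2
row 1: diag=8, rhs=14; c'=1/8, d'=7/4
row 2: denom=8−1·1/8=63/8; d'=(-24−1·7/4)/(63/8)=-206/63
row 3: denom=8−3·8/21=48/7; d'=(30−3·-206/63)/(48/7)=209/36
row 4: denom=6−1·7/48=281/48; d'=(-36−1·209/36)/(281/48)=-6020/843
back: M4=-6020/843
back: M3=209/36−7/48·-6020/843=1924/281
back: M2=-206/63−8/21·1924/281=-14866/2529
back: M1=7/4−1/8·-14866/2529=6284/2529
M: M0=0, M1=6284/2529, M2=-14866/2529, M3=1924/281, M4=-6020/843, M5=0
seg 0: a=-5, c=M0/2=0, d=(M1−M0)/(6·3)=3142/22761, b=Δ0−h0·(2M0+M1)/6=-1456/2529
seg 1: a=-3, c=M1/2=3142/2529, d=(M2−M1)/(6·1)=-1175/843, b=Δ1−h1·(2M1+M2)/6=7970/2529
seg 2: a=0, c=M2/2=-7433/2529, d=(M3−M2)/(6·3)=16091/22761, b=Δ2−h2·(2M2+M3)/6=3679/2529
seg 3: a=-3, c=M3/2=962/281, d=(M4−M3)/(6·1)=-5896/2529, b=Δ3−h3·(2M3+M4)/6=7354/2529
seg 4: a=1, c=M4/2=-3010/843, d=(M5−M4)/(6·2)=1505/2529, b=Δ4−h4·(2M4+M5)/6=6982/2529
t_q=11/2 → seg 2, τ=3/2; S=0+3679/2529·τ+-7433/2529·τ²+16091/22761·τ³=-4597/2248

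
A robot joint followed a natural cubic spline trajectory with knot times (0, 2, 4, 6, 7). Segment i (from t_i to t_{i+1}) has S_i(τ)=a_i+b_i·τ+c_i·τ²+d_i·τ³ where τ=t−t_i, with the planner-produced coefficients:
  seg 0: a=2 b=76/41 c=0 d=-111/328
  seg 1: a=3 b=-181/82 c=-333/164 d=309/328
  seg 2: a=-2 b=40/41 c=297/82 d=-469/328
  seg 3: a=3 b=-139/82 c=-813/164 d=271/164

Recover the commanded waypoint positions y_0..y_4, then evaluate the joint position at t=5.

y_0=2 y_1=3 y_2=-2 y_3=3 y_4=-2
S(5) = 383/328

y_0 = S_0(0) = a_0 = 2
y_1 = S_1(0) = a_1 = 3
y_2 = S_2(0) = a_2 = -2
y_3 = S_3(0) = a_3 = 3
y_4 = S_3(1) = -2
t_q=5 is in segment 2 (τ=1); S_2(τ)=383/328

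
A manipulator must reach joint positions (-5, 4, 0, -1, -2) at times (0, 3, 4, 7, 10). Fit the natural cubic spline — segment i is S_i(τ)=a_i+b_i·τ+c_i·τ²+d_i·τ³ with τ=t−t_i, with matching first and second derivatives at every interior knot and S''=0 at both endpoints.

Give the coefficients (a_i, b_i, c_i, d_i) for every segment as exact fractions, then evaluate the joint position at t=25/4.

  seg 0: a=-5 b=1337/228 c=0 d=-653/2052
  seg 1: a=4 b=-311/114 c=-653/228 d=121/76
  seg 2: a=0 b=-839/228 c=109/57 d=-545/2052
  seg 3: a=-1 b=71/114 c=-109/228 d=109/2052
S(25/4) = -7899/4864

Δ: Δ0=3, Δ1=-4, Δ2=-1/3, Δ3=-1/3
row 1: diag=8, rhs=-42; c'=1/8, d'=-21/4
row 2: denom=8−1·1/8=63/8; d'=(22−1·-21/4)/(63/8)=218/63
row 3: denom=12−3·8/21=76/7; d'=(0−3·218/63)/(76/7)=-109/114
back: M3=-109/114
back: M2=218/63−8/21·-109/114=218/57
back: M1=-21/4−1/8·218/57=-653/114
M: M0=0, M1=-653/114, M2=218/57, M3=-109/114, M4=0
seg 0: a=-5, c=M0/2=0, d=(M1−M0)/(6·3)=-653/2052, b=Δ0−h0·(2M0+M1)/6=1337/228
seg 1: a=4, c=M1/2=-653/228, d=(M2−M1)/(6·1)=121/76, b=Δ1−h1·(2M1+M2)/6=-311/114
seg 2: a=0, c=M2/2=109/57, d=(M3−M2)/(6·3)=-545/2052, b=Δ2−h2·(2M2+M3)/6=-839/228
seg 3: a=-1, c=M3/2=-109/228, d=(M4−M3)/(6·3)=109/2052, b=Δ3−h3·(2M3+M4)/6=71/114
t_q=25/4 → seg 2, τ=9/4; S=0+-839/228·τ+109/57·τ²+-545/2052·τ³=-7899/4864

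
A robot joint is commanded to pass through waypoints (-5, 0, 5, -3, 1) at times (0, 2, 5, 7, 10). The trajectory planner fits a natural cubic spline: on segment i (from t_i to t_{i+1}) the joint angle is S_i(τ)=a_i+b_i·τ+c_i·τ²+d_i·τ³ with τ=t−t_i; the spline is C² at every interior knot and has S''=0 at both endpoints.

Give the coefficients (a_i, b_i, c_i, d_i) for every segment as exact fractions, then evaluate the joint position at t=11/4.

Δ: Δ0=5/2, Δ1=5/3, Δ2=-4, Δ3=4/3
row 1: diag=10, rhs=-5; c'=3/10, d'=-1/2
row 2: denom=10−3·3/10=91/10; d'=(-34−3·-1/2)/(91/10)=-25/7
row 3: denom=10−2·20/91=870/91; d'=(32−2·-25/7)/(870/91)=1781/435
back: M3=1781/435
back: M2=-25/7−20/91·1781/435=-389/87
back: M1=-1/2−3/10·-389/87=122/145
M: M0=0, M1=122/145, M2=-389/87, M3=1781/435, M4=0
seg 0: a=-5, c=M0/2=0, d=(M1−M0)/(6·2)=61/870, b=Δ0−h0·(2M0+M1)/6=1931/870
seg 1: a=0, c=M1/2=61/145, d=(M2−M1)/(6·3)=-2311/7830, b=Δ1−h1·(2M1+M2)/6=2663/870
seg 2: a=5, c=M2/2=-389/174, d=(M3−M2)/(6·2)=207/290, b=Δ2−h2·(2M2+M3)/6=-1037/435
seg 3: a=-3, c=M3/2=1781/870, d=(M4−M3)/(6·3)=-1781/7830, b=Δ3−h3·(2M3+M4)/6=-1201/435
t_q=11/4 → seg 1, τ=3/4; S=0+2663/870·τ+61/145·τ²+-2311/7830·τ³=1541/640

  seg 0: a=-5 b=1931/870 c=0 d=61/870
  seg 1: a=0 b=2663/870 c=61/145 d=-2311/7830
  seg 2: a=5 b=-1037/435 c=-389/174 d=207/290
  seg 3: a=-3 b=-1201/435 c=1781/870 d=-1781/7830
S(11/4) = 1541/640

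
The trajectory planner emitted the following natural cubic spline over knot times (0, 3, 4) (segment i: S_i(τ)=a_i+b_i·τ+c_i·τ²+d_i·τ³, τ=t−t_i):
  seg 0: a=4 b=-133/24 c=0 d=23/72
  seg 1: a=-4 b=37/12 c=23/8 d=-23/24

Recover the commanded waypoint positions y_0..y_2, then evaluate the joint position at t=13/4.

y_0 = S_0(0) = a_0 = 4
y_1 = S_1(0) = a_1 = -4
y_2 = S_1(1) = 1
t_q=13/4 is in segment 1 (τ=1/4); S_1(τ)=-1569/512

y_0=4 y_1=-4 y_2=1
S(13/4) = -1569/512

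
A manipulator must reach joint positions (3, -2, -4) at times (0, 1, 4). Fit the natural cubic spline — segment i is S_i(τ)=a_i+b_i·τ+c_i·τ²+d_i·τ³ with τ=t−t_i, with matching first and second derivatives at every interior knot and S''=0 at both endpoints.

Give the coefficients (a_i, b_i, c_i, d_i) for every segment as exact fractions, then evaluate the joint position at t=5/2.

  seg 0: a=3 b=-133/24 c=0 d=13/24
  seg 1: a=-2 b=-47/12 c=13/8 d=-13/72
S(5/2) = -309/64

Δ: Δ0=-5, Δ1=-2/3
row 1: diag=8, rhs=26; c'=3/8, d'=13/4
back: M1=13/4
M: M0=0, M1=13/4, M2=0
seg 0: a=3, c=M0/2=0, d=(M1−M0)/(6·1)=13/24, b=Δ0−h0·(2M0+M1)/6=-133/24
seg 1: a=-2, c=M1/2=13/8, d=(M2−M1)/(6·3)=-13/72, b=Δ1−h1·(2M1+M2)/6=-47/12
t_q=5/2 → seg 1, τ=3/2; S=-2+-47/12·τ+13/8·τ²+-13/72·τ³=-309/64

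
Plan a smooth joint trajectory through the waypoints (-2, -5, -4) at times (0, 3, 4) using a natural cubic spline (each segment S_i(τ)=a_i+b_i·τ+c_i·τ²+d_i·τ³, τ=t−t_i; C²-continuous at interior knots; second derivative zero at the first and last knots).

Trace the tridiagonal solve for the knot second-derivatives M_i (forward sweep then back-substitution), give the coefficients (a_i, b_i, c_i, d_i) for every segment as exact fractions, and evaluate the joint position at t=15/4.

Δ: Δ0=-1, Δ1=1
row 1: diag=8, rhs=12; c'=1/8, d'=3/2
back: M1=3/2
M: M0=0, M1=3/2, M2=0
seg 0: a=-2, c=M0/2=0, d=(M1−M0)/(6·3)=1/12, b=Δ0−h0·(2M0+M1)/6=-7/4
seg 1: a=-5, c=M1/2=3/4, d=(M2−M1)/(6·1)=-1/4, b=Δ1−h1·(2M1+M2)/6=1/2
t_q=15/4 → seg 1, τ=3/4; S=-5+1/2·τ+3/4·τ²+-1/4·τ³=-1103/256

  seg 0: a=-2 b=-7/4 c=0 d=1/12
  seg 1: a=-5 b=1/2 c=3/4 d=-1/4
S(15/4) = -1103/256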